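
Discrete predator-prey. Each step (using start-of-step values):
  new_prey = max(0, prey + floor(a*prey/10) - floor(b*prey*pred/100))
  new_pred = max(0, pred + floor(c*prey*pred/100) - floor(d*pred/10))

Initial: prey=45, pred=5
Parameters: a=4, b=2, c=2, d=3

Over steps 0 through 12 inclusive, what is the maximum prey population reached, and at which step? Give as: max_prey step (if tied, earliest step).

Answer: 81 3

Derivation:
Step 1: prey: 45+18-4=59; pred: 5+4-1=8
Step 2: prey: 59+23-9=73; pred: 8+9-2=15
Step 3: prey: 73+29-21=81; pred: 15+21-4=32
Step 4: prey: 81+32-51=62; pred: 32+51-9=74
Step 5: prey: 62+24-91=0; pred: 74+91-22=143
Step 6: prey: 0+0-0=0; pred: 143+0-42=101
Step 7: prey: 0+0-0=0; pred: 101+0-30=71
Step 8: prey: 0+0-0=0; pred: 71+0-21=50
Step 9: prey: 0+0-0=0; pred: 50+0-15=35
Step 10: prey: 0+0-0=0; pred: 35+0-10=25
Step 11: prey: 0+0-0=0; pred: 25+0-7=18
Step 12: prey: 0+0-0=0; pred: 18+0-5=13
Max prey = 81 at step 3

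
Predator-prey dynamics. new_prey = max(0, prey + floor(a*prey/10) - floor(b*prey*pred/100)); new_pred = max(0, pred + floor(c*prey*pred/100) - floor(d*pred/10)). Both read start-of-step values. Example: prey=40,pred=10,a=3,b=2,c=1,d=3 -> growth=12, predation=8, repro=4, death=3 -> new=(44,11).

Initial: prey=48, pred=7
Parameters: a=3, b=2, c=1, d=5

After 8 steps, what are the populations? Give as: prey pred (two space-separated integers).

Step 1: prey: 48+14-6=56; pred: 7+3-3=7
Step 2: prey: 56+16-7=65; pred: 7+3-3=7
Step 3: prey: 65+19-9=75; pred: 7+4-3=8
Step 4: prey: 75+22-12=85; pred: 8+6-4=10
Step 5: prey: 85+25-17=93; pred: 10+8-5=13
Step 6: prey: 93+27-24=96; pred: 13+12-6=19
Step 7: prey: 96+28-36=88; pred: 19+18-9=28
Step 8: prey: 88+26-49=65; pred: 28+24-14=38

Answer: 65 38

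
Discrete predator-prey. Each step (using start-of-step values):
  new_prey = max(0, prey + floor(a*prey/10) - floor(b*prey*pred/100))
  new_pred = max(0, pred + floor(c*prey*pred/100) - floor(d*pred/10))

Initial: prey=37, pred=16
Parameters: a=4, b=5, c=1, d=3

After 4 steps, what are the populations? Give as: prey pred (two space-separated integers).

Answer: 5 9

Derivation:
Step 1: prey: 37+14-29=22; pred: 16+5-4=17
Step 2: prey: 22+8-18=12; pred: 17+3-5=15
Step 3: prey: 12+4-9=7; pred: 15+1-4=12
Step 4: prey: 7+2-4=5; pred: 12+0-3=9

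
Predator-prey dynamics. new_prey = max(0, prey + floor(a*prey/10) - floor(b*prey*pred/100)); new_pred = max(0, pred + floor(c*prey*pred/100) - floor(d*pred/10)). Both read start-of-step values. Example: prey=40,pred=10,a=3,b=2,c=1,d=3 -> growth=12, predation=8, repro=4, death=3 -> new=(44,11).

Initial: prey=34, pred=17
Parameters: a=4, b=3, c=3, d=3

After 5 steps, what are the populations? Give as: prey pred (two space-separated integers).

Answer: 0 28

Derivation:
Step 1: prey: 34+13-17=30; pred: 17+17-5=29
Step 2: prey: 30+12-26=16; pred: 29+26-8=47
Step 3: prey: 16+6-22=0; pred: 47+22-14=55
Step 4: prey: 0+0-0=0; pred: 55+0-16=39
Step 5: prey: 0+0-0=0; pred: 39+0-11=28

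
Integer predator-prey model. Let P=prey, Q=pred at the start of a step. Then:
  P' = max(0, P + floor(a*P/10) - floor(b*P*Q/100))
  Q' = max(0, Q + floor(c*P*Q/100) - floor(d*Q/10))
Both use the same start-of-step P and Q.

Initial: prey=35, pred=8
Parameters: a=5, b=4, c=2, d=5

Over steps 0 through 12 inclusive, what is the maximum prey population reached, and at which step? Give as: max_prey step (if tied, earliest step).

Step 1: prey: 35+17-11=41; pred: 8+5-4=9
Step 2: prey: 41+20-14=47; pred: 9+7-4=12
Step 3: prey: 47+23-22=48; pred: 12+11-6=17
Step 4: prey: 48+24-32=40; pred: 17+16-8=25
Step 5: prey: 40+20-40=20; pred: 25+20-12=33
Step 6: prey: 20+10-26=4; pred: 33+13-16=30
Step 7: prey: 4+2-4=2; pred: 30+2-15=17
Step 8: prey: 2+1-1=2; pred: 17+0-8=9
Step 9: prey: 2+1-0=3; pred: 9+0-4=5
Step 10: prey: 3+1-0=4; pred: 5+0-2=3
Step 11: prey: 4+2-0=6; pred: 3+0-1=2
Step 12: prey: 6+3-0=9; pred: 2+0-1=1
Max prey = 48 at step 3

Answer: 48 3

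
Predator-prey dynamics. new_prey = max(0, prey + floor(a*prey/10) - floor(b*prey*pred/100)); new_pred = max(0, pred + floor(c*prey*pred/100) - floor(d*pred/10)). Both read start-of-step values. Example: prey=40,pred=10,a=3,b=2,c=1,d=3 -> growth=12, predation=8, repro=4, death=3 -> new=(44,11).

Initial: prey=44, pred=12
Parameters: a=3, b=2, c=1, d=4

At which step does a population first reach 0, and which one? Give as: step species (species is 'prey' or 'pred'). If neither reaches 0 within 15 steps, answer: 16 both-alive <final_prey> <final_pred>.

Step 1: prey: 44+13-10=47; pred: 12+5-4=13
Step 2: prey: 47+14-12=49; pred: 13+6-5=14
Step 3: prey: 49+14-13=50; pred: 14+6-5=15
Step 4: prey: 50+15-15=50; pred: 15+7-6=16
Step 5: prey: 50+15-16=49; pred: 16+8-6=18
Step 6: prey: 49+14-17=46; pred: 18+8-7=19
Step 7: prey: 46+13-17=42; pred: 19+8-7=20
Step 8: prey: 42+12-16=38; pred: 20+8-8=20
Step 9: prey: 38+11-15=34; pred: 20+7-8=19
Step 10: prey: 34+10-12=32; pred: 19+6-7=18
Step 11: prey: 32+9-11=30; pred: 18+5-7=16
Step 12: prey: 30+9-9=30; pred: 16+4-6=14
Step 13: prey: 30+9-8=31; pred: 14+4-5=13
Step 14: prey: 31+9-8=32; pred: 13+4-5=12
Step 15: prey: 32+9-7=34; pred: 12+3-4=11
No extinction within 15 steps

Answer: 16 both-alive 34 11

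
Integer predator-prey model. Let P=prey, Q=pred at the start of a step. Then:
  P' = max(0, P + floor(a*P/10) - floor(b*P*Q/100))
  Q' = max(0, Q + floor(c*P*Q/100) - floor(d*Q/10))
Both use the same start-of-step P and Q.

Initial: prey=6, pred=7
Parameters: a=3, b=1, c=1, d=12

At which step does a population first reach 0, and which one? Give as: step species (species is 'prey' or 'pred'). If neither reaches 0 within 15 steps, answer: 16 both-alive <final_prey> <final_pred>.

Answer: 1 pred

Derivation:
Step 1: prey: 6+1-0=7; pred: 7+0-8=0
First extinction: pred at step 1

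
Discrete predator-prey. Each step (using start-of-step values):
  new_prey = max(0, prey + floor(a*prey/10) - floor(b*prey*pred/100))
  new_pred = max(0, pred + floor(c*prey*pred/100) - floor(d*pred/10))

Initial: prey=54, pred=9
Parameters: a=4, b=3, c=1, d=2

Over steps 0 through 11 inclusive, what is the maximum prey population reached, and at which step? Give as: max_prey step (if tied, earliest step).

Step 1: prey: 54+21-14=61; pred: 9+4-1=12
Step 2: prey: 61+24-21=64; pred: 12+7-2=17
Step 3: prey: 64+25-32=57; pred: 17+10-3=24
Step 4: prey: 57+22-41=38; pred: 24+13-4=33
Step 5: prey: 38+15-37=16; pred: 33+12-6=39
Step 6: prey: 16+6-18=4; pred: 39+6-7=38
Step 7: prey: 4+1-4=1; pred: 38+1-7=32
Step 8: prey: 1+0-0=1; pred: 32+0-6=26
Step 9: prey: 1+0-0=1; pred: 26+0-5=21
Step 10: prey: 1+0-0=1; pred: 21+0-4=17
Step 11: prey: 1+0-0=1; pred: 17+0-3=14
Max prey = 64 at step 2

Answer: 64 2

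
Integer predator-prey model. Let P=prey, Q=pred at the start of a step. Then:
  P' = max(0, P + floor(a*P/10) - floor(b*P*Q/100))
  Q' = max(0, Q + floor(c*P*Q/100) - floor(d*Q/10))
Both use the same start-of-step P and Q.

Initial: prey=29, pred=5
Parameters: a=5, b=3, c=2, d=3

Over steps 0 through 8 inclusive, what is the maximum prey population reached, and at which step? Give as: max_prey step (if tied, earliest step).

Step 1: prey: 29+14-4=39; pred: 5+2-1=6
Step 2: prey: 39+19-7=51; pred: 6+4-1=9
Step 3: prey: 51+25-13=63; pred: 9+9-2=16
Step 4: prey: 63+31-30=64; pred: 16+20-4=32
Step 5: prey: 64+32-61=35; pred: 32+40-9=63
Step 6: prey: 35+17-66=0; pred: 63+44-18=89
Step 7: prey: 0+0-0=0; pred: 89+0-26=63
Step 8: prey: 0+0-0=0; pred: 63+0-18=45
Max prey = 64 at step 4

Answer: 64 4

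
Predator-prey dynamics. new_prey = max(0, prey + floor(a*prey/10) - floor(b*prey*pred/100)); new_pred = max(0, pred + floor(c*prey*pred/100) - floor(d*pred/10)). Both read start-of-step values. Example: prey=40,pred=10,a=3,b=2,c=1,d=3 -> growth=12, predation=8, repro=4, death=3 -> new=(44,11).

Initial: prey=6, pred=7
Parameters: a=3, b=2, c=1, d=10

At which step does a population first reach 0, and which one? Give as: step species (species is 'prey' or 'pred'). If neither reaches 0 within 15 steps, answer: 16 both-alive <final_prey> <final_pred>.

Step 1: prey: 6+1-0=7; pred: 7+0-7=0
First extinction: pred at step 1

Answer: 1 pred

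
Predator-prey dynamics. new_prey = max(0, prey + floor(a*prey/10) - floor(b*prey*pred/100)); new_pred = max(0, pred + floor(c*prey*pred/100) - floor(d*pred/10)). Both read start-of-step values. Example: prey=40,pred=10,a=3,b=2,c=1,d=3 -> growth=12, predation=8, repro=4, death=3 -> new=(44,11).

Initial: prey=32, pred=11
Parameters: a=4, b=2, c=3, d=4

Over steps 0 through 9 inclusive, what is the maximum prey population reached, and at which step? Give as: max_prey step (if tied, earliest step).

Answer: 39 2

Derivation:
Step 1: prey: 32+12-7=37; pred: 11+10-4=17
Step 2: prey: 37+14-12=39; pred: 17+18-6=29
Step 3: prey: 39+15-22=32; pred: 29+33-11=51
Step 4: prey: 32+12-32=12; pred: 51+48-20=79
Step 5: prey: 12+4-18=0; pred: 79+28-31=76
Step 6: prey: 0+0-0=0; pred: 76+0-30=46
Step 7: prey: 0+0-0=0; pred: 46+0-18=28
Step 8: prey: 0+0-0=0; pred: 28+0-11=17
Step 9: prey: 0+0-0=0; pred: 17+0-6=11
Max prey = 39 at step 2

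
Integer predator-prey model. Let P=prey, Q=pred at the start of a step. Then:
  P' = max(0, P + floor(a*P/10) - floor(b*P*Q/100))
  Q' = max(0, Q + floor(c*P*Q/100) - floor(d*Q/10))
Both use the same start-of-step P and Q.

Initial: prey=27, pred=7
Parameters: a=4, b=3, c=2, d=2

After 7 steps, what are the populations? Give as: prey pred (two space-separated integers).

Answer: 0 37

Derivation:
Step 1: prey: 27+10-5=32; pred: 7+3-1=9
Step 2: prey: 32+12-8=36; pred: 9+5-1=13
Step 3: prey: 36+14-14=36; pred: 13+9-2=20
Step 4: prey: 36+14-21=29; pred: 20+14-4=30
Step 5: prey: 29+11-26=14; pred: 30+17-6=41
Step 6: prey: 14+5-17=2; pred: 41+11-8=44
Step 7: prey: 2+0-2=0; pred: 44+1-8=37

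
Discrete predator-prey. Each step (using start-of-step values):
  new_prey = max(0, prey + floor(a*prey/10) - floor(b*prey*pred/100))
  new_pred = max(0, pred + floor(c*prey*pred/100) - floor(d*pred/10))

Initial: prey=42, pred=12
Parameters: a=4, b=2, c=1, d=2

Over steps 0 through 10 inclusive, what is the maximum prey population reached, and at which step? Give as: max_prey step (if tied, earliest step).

Step 1: prey: 42+16-10=48; pred: 12+5-2=15
Step 2: prey: 48+19-14=53; pred: 15+7-3=19
Step 3: prey: 53+21-20=54; pred: 19+10-3=26
Step 4: prey: 54+21-28=47; pred: 26+14-5=35
Step 5: prey: 47+18-32=33; pred: 35+16-7=44
Step 6: prey: 33+13-29=17; pred: 44+14-8=50
Step 7: prey: 17+6-17=6; pred: 50+8-10=48
Step 8: prey: 6+2-5=3; pred: 48+2-9=41
Step 9: prey: 3+1-2=2; pred: 41+1-8=34
Step 10: prey: 2+0-1=1; pred: 34+0-6=28
Max prey = 54 at step 3

Answer: 54 3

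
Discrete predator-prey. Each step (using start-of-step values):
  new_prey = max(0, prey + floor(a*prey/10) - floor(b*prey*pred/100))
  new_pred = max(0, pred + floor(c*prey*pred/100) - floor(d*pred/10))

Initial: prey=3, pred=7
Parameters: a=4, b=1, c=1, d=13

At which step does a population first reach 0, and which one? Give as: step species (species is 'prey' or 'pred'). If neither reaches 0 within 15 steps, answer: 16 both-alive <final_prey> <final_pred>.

Answer: 1 pred

Derivation:
Step 1: prey: 3+1-0=4; pred: 7+0-9=0
First extinction: pred at step 1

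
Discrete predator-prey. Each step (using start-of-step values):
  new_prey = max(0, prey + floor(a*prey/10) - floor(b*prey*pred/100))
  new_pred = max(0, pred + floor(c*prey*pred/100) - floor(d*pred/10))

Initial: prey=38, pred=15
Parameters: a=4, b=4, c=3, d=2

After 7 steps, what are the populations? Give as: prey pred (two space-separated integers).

Step 1: prey: 38+15-22=31; pred: 15+17-3=29
Step 2: prey: 31+12-35=8; pred: 29+26-5=50
Step 3: prey: 8+3-16=0; pred: 50+12-10=52
Step 4: prey: 0+0-0=0; pred: 52+0-10=42
Step 5: prey: 0+0-0=0; pred: 42+0-8=34
Step 6: prey: 0+0-0=0; pred: 34+0-6=28
Step 7: prey: 0+0-0=0; pred: 28+0-5=23

Answer: 0 23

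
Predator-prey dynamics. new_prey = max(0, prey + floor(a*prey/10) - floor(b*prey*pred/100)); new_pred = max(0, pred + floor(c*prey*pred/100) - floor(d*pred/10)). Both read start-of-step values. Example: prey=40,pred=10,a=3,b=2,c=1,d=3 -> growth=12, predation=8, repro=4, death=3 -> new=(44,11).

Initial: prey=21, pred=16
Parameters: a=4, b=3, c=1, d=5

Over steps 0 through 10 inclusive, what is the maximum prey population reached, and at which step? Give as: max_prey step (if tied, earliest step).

Step 1: prey: 21+8-10=19; pred: 16+3-8=11
Step 2: prey: 19+7-6=20; pred: 11+2-5=8
Step 3: prey: 20+8-4=24; pred: 8+1-4=5
Step 4: prey: 24+9-3=30; pred: 5+1-2=4
Step 5: prey: 30+12-3=39; pred: 4+1-2=3
Step 6: prey: 39+15-3=51; pred: 3+1-1=3
Step 7: prey: 51+20-4=67; pred: 3+1-1=3
Step 8: prey: 67+26-6=87; pred: 3+2-1=4
Step 9: prey: 87+34-10=111; pred: 4+3-2=5
Step 10: prey: 111+44-16=139; pred: 5+5-2=8
Max prey = 139 at step 10

Answer: 139 10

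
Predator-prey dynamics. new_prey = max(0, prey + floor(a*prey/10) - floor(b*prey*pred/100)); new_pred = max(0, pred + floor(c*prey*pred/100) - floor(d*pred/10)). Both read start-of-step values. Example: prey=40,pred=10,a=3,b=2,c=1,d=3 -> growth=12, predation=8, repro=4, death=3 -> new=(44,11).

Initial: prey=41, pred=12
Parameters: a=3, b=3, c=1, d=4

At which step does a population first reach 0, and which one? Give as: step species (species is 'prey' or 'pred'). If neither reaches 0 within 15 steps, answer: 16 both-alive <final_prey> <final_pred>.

Answer: 16 both-alive 53 9

Derivation:
Step 1: prey: 41+12-14=39; pred: 12+4-4=12
Step 2: prey: 39+11-14=36; pred: 12+4-4=12
Step 3: prey: 36+10-12=34; pred: 12+4-4=12
Step 4: prey: 34+10-12=32; pred: 12+4-4=12
Step 5: prey: 32+9-11=30; pred: 12+3-4=11
Step 6: prey: 30+9-9=30; pred: 11+3-4=10
Step 7: prey: 30+9-9=30; pred: 10+3-4=9
Step 8: prey: 30+9-8=31; pred: 9+2-3=8
Step 9: prey: 31+9-7=33; pred: 8+2-3=7
Step 10: prey: 33+9-6=36; pred: 7+2-2=7
Step 11: prey: 36+10-7=39; pred: 7+2-2=7
Step 12: prey: 39+11-8=42; pred: 7+2-2=7
Step 13: prey: 42+12-8=46; pred: 7+2-2=7
Step 14: prey: 46+13-9=50; pred: 7+3-2=8
Step 15: prey: 50+15-12=53; pred: 8+4-3=9
No extinction within 15 steps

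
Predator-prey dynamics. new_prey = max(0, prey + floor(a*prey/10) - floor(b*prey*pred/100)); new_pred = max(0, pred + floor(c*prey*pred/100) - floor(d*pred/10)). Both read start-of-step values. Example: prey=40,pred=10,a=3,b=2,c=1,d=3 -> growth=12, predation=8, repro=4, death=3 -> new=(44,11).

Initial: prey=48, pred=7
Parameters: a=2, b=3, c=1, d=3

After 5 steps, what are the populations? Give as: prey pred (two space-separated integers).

Answer: 31 13

Derivation:
Step 1: prey: 48+9-10=47; pred: 7+3-2=8
Step 2: prey: 47+9-11=45; pred: 8+3-2=9
Step 3: prey: 45+9-12=42; pred: 9+4-2=11
Step 4: prey: 42+8-13=37; pred: 11+4-3=12
Step 5: prey: 37+7-13=31; pred: 12+4-3=13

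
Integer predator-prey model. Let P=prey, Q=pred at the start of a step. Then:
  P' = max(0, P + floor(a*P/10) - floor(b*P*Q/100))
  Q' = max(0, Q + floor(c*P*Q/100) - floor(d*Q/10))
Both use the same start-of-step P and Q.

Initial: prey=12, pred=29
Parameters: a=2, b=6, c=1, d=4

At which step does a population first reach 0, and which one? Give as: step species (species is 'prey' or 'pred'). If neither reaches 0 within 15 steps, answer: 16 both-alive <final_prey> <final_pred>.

Step 1: prey: 12+2-20=0; pred: 29+3-11=21
First extinction: prey at step 1

Answer: 1 prey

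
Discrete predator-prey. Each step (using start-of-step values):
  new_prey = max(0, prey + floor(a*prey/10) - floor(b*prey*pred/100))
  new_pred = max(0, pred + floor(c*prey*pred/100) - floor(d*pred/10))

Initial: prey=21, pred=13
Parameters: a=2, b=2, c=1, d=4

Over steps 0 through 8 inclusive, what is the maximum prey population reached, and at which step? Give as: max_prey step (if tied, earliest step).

Step 1: prey: 21+4-5=20; pred: 13+2-5=10
Step 2: prey: 20+4-4=20; pred: 10+2-4=8
Step 3: prey: 20+4-3=21; pred: 8+1-3=6
Step 4: prey: 21+4-2=23; pred: 6+1-2=5
Step 5: prey: 23+4-2=25; pred: 5+1-2=4
Step 6: prey: 25+5-2=28; pred: 4+1-1=4
Step 7: prey: 28+5-2=31; pred: 4+1-1=4
Step 8: prey: 31+6-2=35; pred: 4+1-1=4
Max prey = 35 at step 8

Answer: 35 8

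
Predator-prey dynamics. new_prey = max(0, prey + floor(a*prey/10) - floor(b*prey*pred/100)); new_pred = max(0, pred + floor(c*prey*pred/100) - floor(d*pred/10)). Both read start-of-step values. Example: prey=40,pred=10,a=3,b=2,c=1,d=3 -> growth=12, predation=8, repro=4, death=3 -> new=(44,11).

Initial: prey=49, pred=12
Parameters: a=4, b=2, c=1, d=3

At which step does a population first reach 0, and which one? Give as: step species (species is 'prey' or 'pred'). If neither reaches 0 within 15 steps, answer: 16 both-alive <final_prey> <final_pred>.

Step 1: prey: 49+19-11=57; pred: 12+5-3=14
Step 2: prey: 57+22-15=64; pred: 14+7-4=17
Step 3: prey: 64+25-21=68; pred: 17+10-5=22
Step 4: prey: 68+27-29=66; pred: 22+14-6=30
Step 5: prey: 66+26-39=53; pred: 30+19-9=40
Step 6: prey: 53+21-42=32; pred: 40+21-12=49
Step 7: prey: 32+12-31=13; pred: 49+15-14=50
Step 8: prey: 13+5-13=5; pred: 50+6-15=41
Step 9: prey: 5+2-4=3; pred: 41+2-12=31
Step 10: prey: 3+1-1=3; pred: 31+0-9=22
Step 11: prey: 3+1-1=3; pred: 22+0-6=16
Step 12: prey: 3+1-0=4; pred: 16+0-4=12
Step 13: prey: 4+1-0=5; pred: 12+0-3=9
Step 14: prey: 5+2-0=7; pred: 9+0-2=7
Step 15: prey: 7+2-0=9; pred: 7+0-2=5
No extinction within 15 steps

Answer: 16 both-alive 9 5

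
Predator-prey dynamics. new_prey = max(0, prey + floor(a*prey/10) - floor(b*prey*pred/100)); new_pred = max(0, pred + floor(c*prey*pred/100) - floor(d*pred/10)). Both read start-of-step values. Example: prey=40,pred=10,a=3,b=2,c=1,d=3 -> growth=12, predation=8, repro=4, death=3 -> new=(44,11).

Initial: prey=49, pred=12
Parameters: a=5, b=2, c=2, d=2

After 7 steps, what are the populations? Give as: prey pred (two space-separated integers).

Answer: 0 80

Derivation:
Step 1: prey: 49+24-11=62; pred: 12+11-2=21
Step 2: prey: 62+31-26=67; pred: 21+26-4=43
Step 3: prey: 67+33-57=43; pred: 43+57-8=92
Step 4: prey: 43+21-79=0; pred: 92+79-18=153
Step 5: prey: 0+0-0=0; pred: 153+0-30=123
Step 6: prey: 0+0-0=0; pred: 123+0-24=99
Step 7: prey: 0+0-0=0; pred: 99+0-19=80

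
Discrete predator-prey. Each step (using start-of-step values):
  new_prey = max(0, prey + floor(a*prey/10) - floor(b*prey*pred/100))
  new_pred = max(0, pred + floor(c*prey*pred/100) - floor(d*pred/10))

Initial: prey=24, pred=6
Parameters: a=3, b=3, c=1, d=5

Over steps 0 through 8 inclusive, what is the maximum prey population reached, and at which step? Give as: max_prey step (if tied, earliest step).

Step 1: prey: 24+7-4=27; pred: 6+1-3=4
Step 2: prey: 27+8-3=32; pred: 4+1-2=3
Step 3: prey: 32+9-2=39; pred: 3+0-1=2
Step 4: prey: 39+11-2=48; pred: 2+0-1=1
Step 5: prey: 48+14-1=61; pred: 1+0-0=1
Step 6: prey: 61+18-1=78; pred: 1+0-0=1
Step 7: prey: 78+23-2=99; pred: 1+0-0=1
Step 8: prey: 99+29-2=126; pred: 1+0-0=1
Max prey = 126 at step 8

Answer: 126 8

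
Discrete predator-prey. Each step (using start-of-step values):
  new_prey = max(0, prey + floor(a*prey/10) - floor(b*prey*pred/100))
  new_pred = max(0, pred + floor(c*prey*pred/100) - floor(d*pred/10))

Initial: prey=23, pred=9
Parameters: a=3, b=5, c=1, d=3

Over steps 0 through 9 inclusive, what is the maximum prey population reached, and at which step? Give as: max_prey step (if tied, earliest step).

Step 1: prey: 23+6-10=19; pred: 9+2-2=9
Step 2: prey: 19+5-8=16; pred: 9+1-2=8
Step 3: prey: 16+4-6=14; pred: 8+1-2=7
Step 4: prey: 14+4-4=14; pred: 7+0-2=5
Step 5: prey: 14+4-3=15; pred: 5+0-1=4
Step 6: prey: 15+4-3=16; pred: 4+0-1=3
Step 7: prey: 16+4-2=18; pred: 3+0-0=3
Step 8: prey: 18+5-2=21; pred: 3+0-0=3
Step 9: prey: 21+6-3=24; pred: 3+0-0=3
Max prey = 24 at step 9

Answer: 24 9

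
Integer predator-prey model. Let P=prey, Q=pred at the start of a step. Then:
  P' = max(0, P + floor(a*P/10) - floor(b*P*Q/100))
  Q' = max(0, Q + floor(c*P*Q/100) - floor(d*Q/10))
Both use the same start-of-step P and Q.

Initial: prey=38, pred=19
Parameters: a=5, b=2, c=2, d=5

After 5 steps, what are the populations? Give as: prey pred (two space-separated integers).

Step 1: prey: 38+19-14=43; pred: 19+14-9=24
Step 2: prey: 43+21-20=44; pred: 24+20-12=32
Step 3: prey: 44+22-28=38; pred: 32+28-16=44
Step 4: prey: 38+19-33=24; pred: 44+33-22=55
Step 5: prey: 24+12-26=10; pred: 55+26-27=54

Answer: 10 54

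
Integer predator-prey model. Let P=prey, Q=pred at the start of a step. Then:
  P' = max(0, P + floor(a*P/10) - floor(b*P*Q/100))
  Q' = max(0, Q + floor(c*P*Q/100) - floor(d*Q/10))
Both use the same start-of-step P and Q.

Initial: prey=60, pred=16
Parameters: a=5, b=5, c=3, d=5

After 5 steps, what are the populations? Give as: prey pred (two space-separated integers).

Answer: 0 8

Derivation:
Step 1: prey: 60+30-48=42; pred: 16+28-8=36
Step 2: prey: 42+21-75=0; pred: 36+45-18=63
Step 3: prey: 0+0-0=0; pred: 63+0-31=32
Step 4: prey: 0+0-0=0; pred: 32+0-16=16
Step 5: prey: 0+0-0=0; pred: 16+0-8=8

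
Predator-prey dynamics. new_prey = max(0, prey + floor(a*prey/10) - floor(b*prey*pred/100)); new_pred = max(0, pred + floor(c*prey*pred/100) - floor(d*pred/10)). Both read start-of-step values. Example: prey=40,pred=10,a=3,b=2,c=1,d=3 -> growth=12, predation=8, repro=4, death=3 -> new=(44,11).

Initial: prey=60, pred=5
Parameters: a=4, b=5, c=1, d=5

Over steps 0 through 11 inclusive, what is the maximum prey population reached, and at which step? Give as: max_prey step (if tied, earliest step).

Step 1: prey: 60+24-15=69; pred: 5+3-2=6
Step 2: prey: 69+27-20=76; pred: 6+4-3=7
Step 3: prey: 76+30-26=80; pred: 7+5-3=9
Step 4: prey: 80+32-36=76; pred: 9+7-4=12
Step 5: prey: 76+30-45=61; pred: 12+9-6=15
Step 6: prey: 61+24-45=40; pred: 15+9-7=17
Step 7: prey: 40+16-34=22; pred: 17+6-8=15
Step 8: prey: 22+8-16=14; pred: 15+3-7=11
Step 9: prey: 14+5-7=12; pred: 11+1-5=7
Step 10: prey: 12+4-4=12; pred: 7+0-3=4
Step 11: prey: 12+4-2=14; pred: 4+0-2=2
Max prey = 80 at step 3

Answer: 80 3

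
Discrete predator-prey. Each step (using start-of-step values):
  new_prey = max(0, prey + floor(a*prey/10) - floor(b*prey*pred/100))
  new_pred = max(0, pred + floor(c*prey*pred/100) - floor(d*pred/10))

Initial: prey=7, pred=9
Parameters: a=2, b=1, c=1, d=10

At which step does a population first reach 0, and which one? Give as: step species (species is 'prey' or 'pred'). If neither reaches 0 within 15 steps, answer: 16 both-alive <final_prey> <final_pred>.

Step 1: prey: 7+1-0=8; pred: 9+0-9=0
First extinction: pred at step 1

Answer: 1 pred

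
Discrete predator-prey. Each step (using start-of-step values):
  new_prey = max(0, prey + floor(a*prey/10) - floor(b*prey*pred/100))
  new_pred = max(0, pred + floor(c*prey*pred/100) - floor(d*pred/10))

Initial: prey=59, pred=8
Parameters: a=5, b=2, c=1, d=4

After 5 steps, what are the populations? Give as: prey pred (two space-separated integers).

Answer: 97 79

Derivation:
Step 1: prey: 59+29-9=79; pred: 8+4-3=9
Step 2: prey: 79+39-14=104; pred: 9+7-3=13
Step 3: prey: 104+52-27=129; pred: 13+13-5=21
Step 4: prey: 129+64-54=139; pred: 21+27-8=40
Step 5: prey: 139+69-111=97; pred: 40+55-16=79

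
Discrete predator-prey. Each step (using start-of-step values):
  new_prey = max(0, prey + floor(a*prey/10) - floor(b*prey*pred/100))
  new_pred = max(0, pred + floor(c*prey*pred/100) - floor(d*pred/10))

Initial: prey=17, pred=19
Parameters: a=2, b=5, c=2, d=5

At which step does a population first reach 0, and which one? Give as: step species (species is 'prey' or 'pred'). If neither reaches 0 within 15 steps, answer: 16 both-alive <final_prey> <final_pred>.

Step 1: prey: 17+3-16=4; pred: 19+6-9=16
Step 2: prey: 4+0-3=1; pred: 16+1-8=9
Step 3: prey: 1+0-0=1; pred: 9+0-4=5
Step 4: prey: 1+0-0=1; pred: 5+0-2=3
Step 5: prey: 1+0-0=1; pred: 3+0-1=2
Step 6: prey: 1+0-0=1; pred: 2+0-1=1
Step 7: prey: 1+0-0=1; pred: 1+0-0=1
Steps 8-15: state stable at prey=1, pred=1 (no change)
No extinction within 15 steps

Answer: 16 both-alive 1 1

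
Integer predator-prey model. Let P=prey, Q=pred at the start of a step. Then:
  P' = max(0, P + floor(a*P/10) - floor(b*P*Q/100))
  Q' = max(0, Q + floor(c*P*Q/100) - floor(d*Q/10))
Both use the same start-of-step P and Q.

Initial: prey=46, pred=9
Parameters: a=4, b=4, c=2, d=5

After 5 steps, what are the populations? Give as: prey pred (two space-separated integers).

Answer: 4 19

Derivation:
Step 1: prey: 46+18-16=48; pred: 9+8-4=13
Step 2: prey: 48+19-24=43; pred: 13+12-6=19
Step 3: prey: 43+17-32=28; pred: 19+16-9=26
Step 4: prey: 28+11-29=10; pred: 26+14-13=27
Step 5: prey: 10+4-10=4; pred: 27+5-13=19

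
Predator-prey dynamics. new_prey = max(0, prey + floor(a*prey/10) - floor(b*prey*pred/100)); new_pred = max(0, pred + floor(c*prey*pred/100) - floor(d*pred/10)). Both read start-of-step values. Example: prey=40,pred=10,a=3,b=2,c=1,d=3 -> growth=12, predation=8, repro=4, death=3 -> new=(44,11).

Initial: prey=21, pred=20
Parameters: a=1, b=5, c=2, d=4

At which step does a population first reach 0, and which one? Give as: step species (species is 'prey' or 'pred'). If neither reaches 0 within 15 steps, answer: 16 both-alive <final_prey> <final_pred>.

Answer: 2 prey

Derivation:
Step 1: prey: 21+2-21=2; pred: 20+8-8=20
Step 2: prey: 2+0-2=0; pred: 20+0-8=12
First extinction: prey at step 2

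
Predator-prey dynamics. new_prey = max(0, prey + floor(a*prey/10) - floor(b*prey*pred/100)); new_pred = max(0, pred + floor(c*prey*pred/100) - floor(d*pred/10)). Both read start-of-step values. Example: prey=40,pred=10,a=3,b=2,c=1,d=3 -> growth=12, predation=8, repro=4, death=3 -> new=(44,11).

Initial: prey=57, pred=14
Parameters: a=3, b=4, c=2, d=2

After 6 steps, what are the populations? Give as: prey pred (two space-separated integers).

Answer: 0 24

Derivation:
Step 1: prey: 57+17-31=43; pred: 14+15-2=27
Step 2: prey: 43+12-46=9; pred: 27+23-5=45
Step 3: prey: 9+2-16=0; pred: 45+8-9=44
Step 4: prey: 0+0-0=0; pred: 44+0-8=36
Step 5: prey: 0+0-0=0; pred: 36+0-7=29
Step 6: prey: 0+0-0=0; pred: 29+0-5=24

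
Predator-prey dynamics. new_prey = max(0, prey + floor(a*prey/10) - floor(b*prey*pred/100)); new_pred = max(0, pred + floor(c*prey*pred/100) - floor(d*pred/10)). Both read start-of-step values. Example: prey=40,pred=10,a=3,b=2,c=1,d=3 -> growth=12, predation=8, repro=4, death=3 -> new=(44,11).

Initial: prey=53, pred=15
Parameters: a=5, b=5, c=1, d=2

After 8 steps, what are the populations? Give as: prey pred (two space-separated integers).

Answer: 1 10

Derivation:
Step 1: prey: 53+26-39=40; pred: 15+7-3=19
Step 2: prey: 40+20-38=22; pred: 19+7-3=23
Step 3: prey: 22+11-25=8; pred: 23+5-4=24
Step 4: prey: 8+4-9=3; pred: 24+1-4=21
Step 5: prey: 3+1-3=1; pred: 21+0-4=17
Step 6: prey: 1+0-0=1; pred: 17+0-3=14
Step 7: prey: 1+0-0=1; pred: 14+0-2=12
Step 8: prey: 1+0-0=1; pred: 12+0-2=10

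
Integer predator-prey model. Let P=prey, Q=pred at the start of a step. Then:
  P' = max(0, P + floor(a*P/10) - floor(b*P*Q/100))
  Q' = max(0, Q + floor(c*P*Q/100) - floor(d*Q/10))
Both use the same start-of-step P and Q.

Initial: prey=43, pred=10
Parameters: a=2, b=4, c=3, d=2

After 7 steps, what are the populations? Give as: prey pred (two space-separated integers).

Answer: 0 19

Derivation:
Step 1: prey: 43+8-17=34; pred: 10+12-2=20
Step 2: prey: 34+6-27=13; pred: 20+20-4=36
Step 3: prey: 13+2-18=0; pred: 36+14-7=43
Step 4: prey: 0+0-0=0; pred: 43+0-8=35
Step 5: prey: 0+0-0=0; pred: 35+0-7=28
Step 6: prey: 0+0-0=0; pred: 28+0-5=23
Step 7: prey: 0+0-0=0; pred: 23+0-4=19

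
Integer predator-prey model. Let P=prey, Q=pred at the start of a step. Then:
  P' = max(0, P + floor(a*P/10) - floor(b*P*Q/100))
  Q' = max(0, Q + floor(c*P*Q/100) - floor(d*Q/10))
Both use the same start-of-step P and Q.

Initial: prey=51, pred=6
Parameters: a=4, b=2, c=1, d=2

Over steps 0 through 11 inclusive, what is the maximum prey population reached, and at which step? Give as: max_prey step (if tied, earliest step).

Answer: 96 4

Derivation:
Step 1: prey: 51+20-6=65; pred: 6+3-1=8
Step 2: prey: 65+26-10=81; pred: 8+5-1=12
Step 3: prey: 81+32-19=94; pred: 12+9-2=19
Step 4: prey: 94+37-35=96; pred: 19+17-3=33
Step 5: prey: 96+38-63=71; pred: 33+31-6=58
Step 6: prey: 71+28-82=17; pred: 58+41-11=88
Step 7: prey: 17+6-29=0; pred: 88+14-17=85
Step 8: prey: 0+0-0=0; pred: 85+0-17=68
Step 9: prey: 0+0-0=0; pred: 68+0-13=55
Step 10: prey: 0+0-0=0; pred: 55+0-11=44
Step 11: prey: 0+0-0=0; pred: 44+0-8=36
Max prey = 96 at step 4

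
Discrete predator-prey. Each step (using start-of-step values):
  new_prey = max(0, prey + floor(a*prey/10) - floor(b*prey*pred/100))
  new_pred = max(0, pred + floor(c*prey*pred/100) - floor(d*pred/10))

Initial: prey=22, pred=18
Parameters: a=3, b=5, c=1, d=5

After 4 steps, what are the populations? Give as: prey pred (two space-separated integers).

Step 1: prey: 22+6-19=9; pred: 18+3-9=12
Step 2: prey: 9+2-5=6; pred: 12+1-6=7
Step 3: prey: 6+1-2=5; pred: 7+0-3=4
Step 4: prey: 5+1-1=5; pred: 4+0-2=2

Answer: 5 2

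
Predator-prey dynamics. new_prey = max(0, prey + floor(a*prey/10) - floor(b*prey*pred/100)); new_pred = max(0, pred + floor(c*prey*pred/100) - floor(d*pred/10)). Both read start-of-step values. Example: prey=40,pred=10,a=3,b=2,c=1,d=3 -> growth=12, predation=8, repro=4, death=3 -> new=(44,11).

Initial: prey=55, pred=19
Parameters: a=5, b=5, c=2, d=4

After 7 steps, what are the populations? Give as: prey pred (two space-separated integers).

Step 1: prey: 55+27-52=30; pred: 19+20-7=32
Step 2: prey: 30+15-48=0; pred: 32+19-12=39
Step 3: prey: 0+0-0=0; pred: 39+0-15=24
Step 4: prey: 0+0-0=0; pred: 24+0-9=15
Step 5: prey: 0+0-0=0; pred: 15+0-6=9
Step 6: prey: 0+0-0=0; pred: 9+0-3=6
Step 7: prey: 0+0-0=0; pred: 6+0-2=4

Answer: 0 4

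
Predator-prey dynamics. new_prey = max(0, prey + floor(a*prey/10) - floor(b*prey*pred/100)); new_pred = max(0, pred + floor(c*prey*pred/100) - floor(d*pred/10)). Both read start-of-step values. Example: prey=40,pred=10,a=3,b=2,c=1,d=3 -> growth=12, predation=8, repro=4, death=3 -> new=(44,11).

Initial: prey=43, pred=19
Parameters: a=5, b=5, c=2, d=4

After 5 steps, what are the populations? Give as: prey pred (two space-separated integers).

Step 1: prey: 43+21-40=24; pred: 19+16-7=28
Step 2: prey: 24+12-33=3; pred: 28+13-11=30
Step 3: prey: 3+1-4=0; pred: 30+1-12=19
Step 4: prey: 0+0-0=0; pred: 19+0-7=12
Step 5: prey: 0+0-0=0; pred: 12+0-4=8

Answer: 0 8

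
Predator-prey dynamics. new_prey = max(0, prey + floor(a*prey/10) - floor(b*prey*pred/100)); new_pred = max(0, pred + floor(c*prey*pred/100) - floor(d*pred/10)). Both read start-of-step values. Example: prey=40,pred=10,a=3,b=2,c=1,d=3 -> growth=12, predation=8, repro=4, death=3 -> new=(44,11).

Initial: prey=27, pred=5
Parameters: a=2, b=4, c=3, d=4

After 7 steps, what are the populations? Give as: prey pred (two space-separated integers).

Answer: 4 9

Derivation:
Step 1: prey: 27+5-5=27; pred: 5+4-2=7
Step 2: prey: 27+5-7=25; pred: 7+5-2=10
Step 3: prey: 25+5-10=20; pred: 10+7-4=13
Step 4: prey: 20+4-10=14; pred: 13+7-5=15
Step 5: prey: 14+2-8=8; pred: 15+6-6=15
Step 6: prey: 8+1-4=5; pred: 15+3-6=12
Step 7: prey: 5+1-2=4; pred: 12+1-4=9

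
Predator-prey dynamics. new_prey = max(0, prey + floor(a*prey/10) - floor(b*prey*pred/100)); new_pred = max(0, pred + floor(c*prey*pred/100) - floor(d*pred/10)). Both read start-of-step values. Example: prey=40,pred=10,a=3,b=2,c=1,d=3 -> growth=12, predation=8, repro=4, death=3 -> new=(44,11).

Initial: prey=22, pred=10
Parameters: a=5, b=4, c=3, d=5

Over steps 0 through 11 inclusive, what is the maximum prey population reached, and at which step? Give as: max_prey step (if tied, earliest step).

Step 1: prey: 22+11-8=25; pred: 10+6-5=11
Step 2: prey: 25+12-11=26; pred: 11+8-5=14
Step 3: prey: 26+13-14=25; pred: 14+10-7=17
Step 4: prey: 25+12-17=20; pred: 17+12-8=21
Step 5: prey: 20+10-16=14; pred: 21+12-10=23
Step 6: prey: 14+7-12=9; pred: 23+9-11=21
Step 7: prey: 9+4-7=6; pred: 21+5-10=16
Step 8: prey: 6+3-3=6; pred: 16+2-8=10
Step 9: prey: 6+3-2=7; pred: 10+1-5=6
Step 10: prey: 7+3-1=9; pred: 6+1-3=4
Step 11: prey: 9+4-1=12; pred: 4+1-2=3
Max prey = 26 at step 2

Answer: 26 2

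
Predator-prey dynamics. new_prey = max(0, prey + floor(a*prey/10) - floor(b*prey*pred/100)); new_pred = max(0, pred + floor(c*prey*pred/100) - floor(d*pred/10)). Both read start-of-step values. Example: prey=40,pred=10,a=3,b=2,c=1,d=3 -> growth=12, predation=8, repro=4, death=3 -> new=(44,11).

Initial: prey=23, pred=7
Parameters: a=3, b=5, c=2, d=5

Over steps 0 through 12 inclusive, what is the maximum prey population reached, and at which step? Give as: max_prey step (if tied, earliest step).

Answer: 30 12

Derivation:
Step 1: prey: 23+6-8=21; pred: 7+3-3=7
Step 2: prey: 21+6-7=20; pred: 7+2-3=6
Step 3: prey: 20+6-6=20; pred: 6+2-3=5
Step 4: prey: 20+6-5=21; pred: 5+2-2=5
Step 5: prey: 21+6-5=22; pred: 5+2-2=5
Step 6: prey: 22+6-5=23; pred: 5+2-2=5
Step 7: prey: 23+6-5=24; pred: 5+2-2=5
Step 8: prey: 24+7-6=25; pred: 5+2-2=5
Step 9: prey: 25+7-6=26; pred: 5+2-2=5
Step 10: prey: 26+7-6=27; pred: 5+2-2=5
Step 11: prey: 27+8-6=29; pred: 5+2-2=5
Step 12: prey: 29+8-7=30; pred: 5+2-2=5
Max prey = 30 at step 12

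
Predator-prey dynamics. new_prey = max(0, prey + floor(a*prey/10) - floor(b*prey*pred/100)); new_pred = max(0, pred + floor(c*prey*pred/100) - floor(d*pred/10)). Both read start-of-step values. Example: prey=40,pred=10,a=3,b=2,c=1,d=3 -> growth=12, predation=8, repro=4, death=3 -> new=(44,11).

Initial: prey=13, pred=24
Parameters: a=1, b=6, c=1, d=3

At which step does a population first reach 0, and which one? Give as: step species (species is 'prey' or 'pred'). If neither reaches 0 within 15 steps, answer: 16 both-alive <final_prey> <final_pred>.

Answer: 1 prey

Derivation:
Step 1: prey: 13+1-18=0; pred: 24+3-7=20
First extinction: prey at step 1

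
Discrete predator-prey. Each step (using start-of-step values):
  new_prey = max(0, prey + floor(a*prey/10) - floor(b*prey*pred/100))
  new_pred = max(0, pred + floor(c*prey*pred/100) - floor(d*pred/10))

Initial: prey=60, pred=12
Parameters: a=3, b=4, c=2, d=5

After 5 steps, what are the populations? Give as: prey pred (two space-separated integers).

Answer: 0 8

Derivation:
Step 1: prey: 60+18-28=50; pred: 12+14-6=20
Step 2: prey: 50+15-40=25; pred: 20+20-10=30
Step 3: prey: 25+7-30=2; pred: 30+15-15=30
Step 4: prey: 2+0-2=0; pred: 30+1-15=16
Step 5: prey: 0+0-0=0; pred: 16+0-8=8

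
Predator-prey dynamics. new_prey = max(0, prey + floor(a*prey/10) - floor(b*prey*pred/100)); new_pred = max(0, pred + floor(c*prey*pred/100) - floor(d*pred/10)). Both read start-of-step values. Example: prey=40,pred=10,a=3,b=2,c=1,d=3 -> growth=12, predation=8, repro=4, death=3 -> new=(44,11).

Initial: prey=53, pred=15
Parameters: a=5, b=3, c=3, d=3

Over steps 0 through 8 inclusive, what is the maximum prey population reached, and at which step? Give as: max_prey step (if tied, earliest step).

Step 1: prey: 53+26-23=56; pred: 15+23-4=34
Step 2: prey: 56+28-57=27; pred: 34+57-10=81
Step 3: prey: 27+13-65=0; pred: 81+65-24=122
Step 4: prey: 0+0-0=0; pred: 122+0-36=86
Step 5: prey: 0+0-0=0; pred: 86+0-25=61
Step 6: prey: 0+0-0=0; pred: 61+0-18=43
Step 7: prey: 0+0-0=0; pred: 43+0-12=31
Step 8: prey: 0+0-0=0; pred: 31+0-9=22
Max prey = 56 at step 1

Answer: 56 1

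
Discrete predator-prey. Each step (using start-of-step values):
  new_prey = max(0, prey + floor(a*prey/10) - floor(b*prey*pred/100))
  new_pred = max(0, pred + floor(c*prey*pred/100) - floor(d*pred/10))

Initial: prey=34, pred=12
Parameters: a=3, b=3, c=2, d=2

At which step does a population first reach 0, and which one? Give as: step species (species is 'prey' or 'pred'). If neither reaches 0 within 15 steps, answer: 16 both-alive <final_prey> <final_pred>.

Step 1: prey: 34+10-12=32; pred: 12+8-2=18
Step 2: prey: 32+9-17=24; pred: 18+11-3=26
Step 3: prey: 24+7-18=13; pred: 26+12-5=33
Step 4: prey: 13+3-12=4; pred: 33+8-6=35
Step 5: prey: 4+1-4=1; pred: 35+2-7=30
Step 6: prey: 1+0-0=1; pred: 30+0-6=24
Step 7: prey: 1+0-0=1; pred: 24+0-4=20
Step 8: prey: 1+0-0=1; pred: 20+0-4=16
Step 9: prey: 1+0-0=1; pred: 16+0-3=13
Step 10: prey: 1+0-0=1; pred: 13+0-2=11
Step 11: prey: 1+0-0=1; pred: 11+0-2=9
Step 12: prey: 1+0-0=1; pred: 9+0-1=8
Step 13: prey: 1+0-0=1; pred: 8+0-1=7
Step 14: prey: 1+0-0=1; pred: 7+0-1=6
Step 15: prey: 1+0-0=1; pred: 6+0-1=5
No extinction within 15 steps

Answer: 16 both-alive 1 5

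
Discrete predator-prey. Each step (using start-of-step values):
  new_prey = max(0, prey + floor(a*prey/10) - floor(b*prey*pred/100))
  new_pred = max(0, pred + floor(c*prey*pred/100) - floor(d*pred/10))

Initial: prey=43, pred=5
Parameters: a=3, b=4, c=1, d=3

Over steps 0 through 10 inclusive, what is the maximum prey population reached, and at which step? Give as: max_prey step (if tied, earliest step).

Answer: 51 3

Derivation:
Step 1: prey: 43+12-8=47; pred: 5+2-1=6
Step 2: prey: 47+14-11=50; pred: 6+2-1=7
Step 3: prey: 50+15-14=51; pred: 7+3-2=8
Step 4: prey: 51+15-16=50; pred: 8+4-2=10
Step 5: prey: 50+15-20=45; pred: 10+5-3=12
Step 6: prey: 45+13-21=37; pred: 12+5-3=14
Step 7: prey: 37+11-20=28; pred: 14+5-4=15
Step 8: prey: 28+8-16=20; pred: 15+4-4=15
Step 9: prey: 20+6-12=14; pred: 15+3-4=14
Step 10: prey: 14+4-7=11; pred: 14+1-4=11
Max prey = 51 at step 3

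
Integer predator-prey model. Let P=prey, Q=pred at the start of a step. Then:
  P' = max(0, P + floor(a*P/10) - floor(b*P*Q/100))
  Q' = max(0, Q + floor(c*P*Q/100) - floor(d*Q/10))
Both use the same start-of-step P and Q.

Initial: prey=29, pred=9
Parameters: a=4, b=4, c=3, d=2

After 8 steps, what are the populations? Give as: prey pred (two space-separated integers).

Step 1: prey: 29+11-10=30; pred: 9+7-1=15
Step 2: prey: 30+12-18=24; pred: 15+13-3=25
Step 3: prey: 24+9-24=9; pred: 25+18-5=38
Step 4: prey: 9+3-13=0; pred: 38+10-7=41
Step 5: prey: 0+0-0=0; pred: 41+0-8=33
Step 6: prey: 0+0-0=0; pred: 33+0-6=27
Step 7: prey: 0+0-0=0; pred: 27+0-5=22
Step 8: prey: 0+0-0=0; pred: 22+0-4=18

Answer: 0 18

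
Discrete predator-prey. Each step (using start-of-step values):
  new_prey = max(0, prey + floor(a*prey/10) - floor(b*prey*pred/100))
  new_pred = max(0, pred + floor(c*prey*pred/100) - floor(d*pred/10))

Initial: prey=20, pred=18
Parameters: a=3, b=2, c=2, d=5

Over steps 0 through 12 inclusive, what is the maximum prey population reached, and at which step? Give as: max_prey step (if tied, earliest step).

Step 1: prey: 20+6-7=19; pred: 18+7-9=16
Step 2: prey: 19+5-6=18; pred: 16+6-8=14
Step 3: prey: 18+5-5=18; pred: 14+5-7=12
Step 4: prey: 18+5-4=19; pred: 12+4-6=10
Step 5: prey: 19+5-3=21; pred: 10+3-5=8
Step 6: prey: 21+6-3=24; pred: 8+3-4=7
Step 7: prey: 24+7-3=28; pred: 7+3-3=7
Step 8: prey: 28+8-3=33; pred: 7+3-3=7
Step 9: prey: 33+9-4=38; pred: 7+4-3=8
Step 10: prey: 38+11-6=43; pred: 8+6-4=10
Step 11: prey: 43+12-8=47; pred: 10+8-5=13
Step 12: prey: 47+14-12=49; pred: 13+12-6=19
Max prey = 49 at step 12

Answer: 49 12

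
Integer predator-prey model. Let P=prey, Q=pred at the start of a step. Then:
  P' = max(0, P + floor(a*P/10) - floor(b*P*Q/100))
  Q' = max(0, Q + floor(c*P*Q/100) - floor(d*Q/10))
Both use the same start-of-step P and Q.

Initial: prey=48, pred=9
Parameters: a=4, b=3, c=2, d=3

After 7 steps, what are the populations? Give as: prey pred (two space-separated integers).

Answer: 0 23

Derivation:
Step 1: prey: 48+19-12=55; pred: 9+8-2=15
Step 2: prey: 55+22-24=53; pred: 15+16-4=27
Step 3: prey: 53+21-42=32; pred: 27+28-8=47
Step 4: prey: 32+12-45=0; pred: 47+30-14=63
Step 5: prey: 0+0-0=0; pred: 63+0-18=45
Step 6: prey: 0+0-0=0; pred: 45+0-13=32
Step 7: prey: 0+0-0=0; pred: 32+0-9=23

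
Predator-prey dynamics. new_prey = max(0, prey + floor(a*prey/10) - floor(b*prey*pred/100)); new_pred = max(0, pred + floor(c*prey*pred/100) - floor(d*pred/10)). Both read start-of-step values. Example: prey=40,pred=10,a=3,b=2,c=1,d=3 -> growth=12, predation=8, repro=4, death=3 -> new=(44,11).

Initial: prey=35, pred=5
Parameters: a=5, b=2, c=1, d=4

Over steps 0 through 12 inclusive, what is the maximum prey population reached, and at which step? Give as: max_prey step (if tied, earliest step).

Step 1: prey: 35+17-3=49; pred: 5+1-2=4
Step 2: prey: 49+24-3=70; pred: 4+1-1=4
Step 3: prey: 70+35-5=100; pred: 4+2-1=5
Step 4: prey: 100+50-10=140; pred: 5+5-2=8
Step 5: prey: 140+70-22=188; pred: 8+11-3=16
Step 6: prey: 188+94-60=222; pred: 16+30-6=40
Step 7: prey: 222+111-177=156; pred: 40+88-16=112
Step 8: prey: 156+78-349=0; pred: 112+174-44=242
Step 9: prey: 0+0-0=0; pred: 242+0-96=146
Step 10: prey: 0+0-0=0; pred: 146+0-58=88
Step 11: prey: 0+0-0=0; pred: 88+0-35=53
Step 12: prey: 0+0-0=0; pred: 53+0-21=32
Max prey = 222 at step 6

Answer: 222 6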